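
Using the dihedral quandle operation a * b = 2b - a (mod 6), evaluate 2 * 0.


2 * 0 = 2*0 - 2 mod 6
= 0 - 2 mod 6
= -2 mod 6 = 4

4


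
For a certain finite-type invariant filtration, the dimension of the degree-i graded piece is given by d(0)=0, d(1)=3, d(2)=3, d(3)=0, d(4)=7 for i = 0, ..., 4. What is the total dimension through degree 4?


Total dimension = d(0) + d(1) + ... + d(4)
= 0 + 3 + 3 + 0 + 7
= 13

13


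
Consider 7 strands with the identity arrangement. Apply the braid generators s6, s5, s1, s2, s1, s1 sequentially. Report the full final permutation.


Starting with identity [1, 2, 3, 4, 5, 6, 7].
Apply generators in sequence:
  After s6: [1, 2, 3, 4, 5, 7, 6]
  After s5: [1, 2, 3, 4, 7, 5, 6]
  After s1: [2, 1, 3, 4, 7, 5, 6]
  After s2: [2, 3, 1, 4, 7, 5, 6]
  After s1: [3, 2, 1, 4, 7, 5, 6]
  After s1: [2, 3, 1, 4, 7, 5, 6]
Final permutation: [2, 3, 1, 4, 7, 5, 6]

[2, 3, 1, 4, 7, 5, 6]


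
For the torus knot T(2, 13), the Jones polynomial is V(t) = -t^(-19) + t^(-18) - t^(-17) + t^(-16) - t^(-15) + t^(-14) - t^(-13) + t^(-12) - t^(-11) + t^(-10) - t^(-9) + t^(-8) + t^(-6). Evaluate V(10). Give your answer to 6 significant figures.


Substituting t = 10 into V(t) = -t^(-19) + t^(-18) - t^(-17) + t^(-16) - t^(-15) + t^(-14) - t^(-13) + t^(-12) - t^(-11) + t^(-10) - t^(-9) + t^(-8) + t^(-6):
  (-)t^(-19) = -1e-19
  (+)t^(-18) = 1e-18
  (-)t^(-17) = -1e-17
  (+)t^(-16) = 1e-16
  (-)t^(-15) = -1e-15
  (+)t^(-14) = 1e-14
  (-)t^(-13) = -1e-13
  (+)t^(-12) = 1e-12
  (-)t^(-11) = -1e-11
  (+)t^(-10) = 1e-10
  (-)t^(-9) = -1e-09
  (+)t^(-8) = 1e-08
  (+)t^(-6) = 1e-06
Sum = (-1e-19) + (1e-18) + (-1e-17) + (1e-16) + (-1e-15) + (1e-14) + (-1e-13) + (1e-12) + (-1e-11) + (1e-10) + (-1e-09) + (1e-08) + (1e-06)
= 1.009090909e-06
Rounded to 6 significant figures: 1.00909e-06

1.00909e-06


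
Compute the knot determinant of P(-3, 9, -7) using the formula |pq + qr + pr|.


Step 1: Compute pq + qr + pr.
pq = (-3)*9 = -27
qr = 9*(-7) = -63
pr = (-3)*(-7) = 21
pq + qr + pr = -27 + (-63) + 21 = -69
Step 2: Take absolute value.
det(P(-3,9,-7)) = |-69| = 69

69


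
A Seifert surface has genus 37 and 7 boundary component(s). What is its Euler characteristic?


chi = 2 - 2g - b
= 2 - 2*37 - 7
= 2 - 74 - 7 = -79

-79


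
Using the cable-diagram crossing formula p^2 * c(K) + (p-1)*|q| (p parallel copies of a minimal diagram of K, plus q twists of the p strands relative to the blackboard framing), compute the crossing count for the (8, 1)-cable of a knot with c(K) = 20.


Step 1: Each of the c(K) crossings of the companion diagram becomes p*p = p^2 crossings among the p parallel strands, and each of the |q| twists s_1 s_2 ... s_(p-1) adds (p-1) crossings.
  Crossings = p^2 * c(K) + (p-1)*|q|
Step 2: = 8^2 * 20 + (8-1)*1
Step 3: = 64*20 + 7*1
Step 4: = 1280 + 7 = 1287

1287


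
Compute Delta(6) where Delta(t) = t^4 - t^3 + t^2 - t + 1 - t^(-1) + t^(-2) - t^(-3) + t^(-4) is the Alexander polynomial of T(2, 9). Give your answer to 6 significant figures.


Substituting t = 6 into Delta(t) = t^4 - t^3 + t^2 - t + 1 - t^(-1) + t^(-2) - t^(-3) + t^(-4):
Term values: (1296) + (-216) + (36) + (-6) + (1) + (-0.166667) + (0.0277778) + (-0.00462963) + (0.000771605)
Sum = 1110.857253
Rounded to 6 significant figures: 1110.86

1110.86


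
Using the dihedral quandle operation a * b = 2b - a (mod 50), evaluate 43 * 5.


43 * 5 = 2*5 - 43 mod 50
= 10 - 43 mod 50
= -33 mod 50 = 17

17


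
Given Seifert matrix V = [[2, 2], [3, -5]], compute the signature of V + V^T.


Step 1: V + V^T = [[4, 5], [5, -10]]
Step 2: trace = -6, det = -65
Step 3: Discriminant = (-6)^2 - 4*(-65) = 296
Step 4: Eigenvalues: 5.60233, -11.6023
Step 5: Signature = (# positive eigenvalues) - (# negative eigenvalues) = 0

0


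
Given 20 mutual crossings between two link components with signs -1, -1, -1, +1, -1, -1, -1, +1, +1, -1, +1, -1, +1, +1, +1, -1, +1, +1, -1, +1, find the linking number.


Step 1: Count positive crossings: 10
Step 2: Count negative crossings: 10
Step 3: Sum of signs = 10 - 10 = 0
Step 4: Linking number = sum/2 = 0/2 = 0

0


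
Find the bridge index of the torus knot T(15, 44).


The bridge number of T(p,q) is min(p,q).
min(15, 44) = 15

15


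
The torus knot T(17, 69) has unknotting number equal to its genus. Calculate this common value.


For a torus knot T(p,q), both the unknotting number and genus equal (p-1)(q-1)/2.
= (17-1)(69-1)/2
= 16*68/2
= 1088/2 = 544

544


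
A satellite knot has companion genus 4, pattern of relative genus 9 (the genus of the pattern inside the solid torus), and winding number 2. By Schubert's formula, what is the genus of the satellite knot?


Schubert: g(satellite) = g_rel(pattern) + |winding| * g(companion),
where g_rel(pattern) is the genus of the pattern relative to the solid torus.
= 9 + 2 * 4
= 9 + 8 = 17

17


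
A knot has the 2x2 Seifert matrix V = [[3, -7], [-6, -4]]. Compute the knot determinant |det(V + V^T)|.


Step 1: Form V + V^T where V = [[3, -7], [-6, -4]]
  V^T = [[3, -6], [-7, -4]]
  V + V^T = [[6, -13], [-13, -8]]
Step 2: det(V + V^T) = 6*(-8) - (-13)*(-13)
  = -48 - 169 = -217
Step 3: Knot determinant = |det(V + V^T)| = |-217| = 217

217


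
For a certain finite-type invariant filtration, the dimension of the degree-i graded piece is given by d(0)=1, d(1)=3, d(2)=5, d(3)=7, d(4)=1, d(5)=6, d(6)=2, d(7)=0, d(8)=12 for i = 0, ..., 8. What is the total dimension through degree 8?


Total dimension = d(0) + d(1) + ... + d(8)
= 1 + 3 + 5 + 7 + 1 + 6 + 2 + 0 + 12
= 37

37


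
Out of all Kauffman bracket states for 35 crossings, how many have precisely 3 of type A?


We choose which 3 of 35 crossings get A-smoothings.
C(35, 3) = 35! / (3! * 32!)
= 6545

6545


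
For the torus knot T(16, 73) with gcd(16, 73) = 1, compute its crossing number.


For a torus knot T(p, q) with gcd(p,q)=1,
the crossing number is min(p*(q-1), q*(p-1)).
p*(q-1) = 16*72 = 1152
q*(p-1) = 73*15 = 1095
min(1152, 1095) = 1095

1095


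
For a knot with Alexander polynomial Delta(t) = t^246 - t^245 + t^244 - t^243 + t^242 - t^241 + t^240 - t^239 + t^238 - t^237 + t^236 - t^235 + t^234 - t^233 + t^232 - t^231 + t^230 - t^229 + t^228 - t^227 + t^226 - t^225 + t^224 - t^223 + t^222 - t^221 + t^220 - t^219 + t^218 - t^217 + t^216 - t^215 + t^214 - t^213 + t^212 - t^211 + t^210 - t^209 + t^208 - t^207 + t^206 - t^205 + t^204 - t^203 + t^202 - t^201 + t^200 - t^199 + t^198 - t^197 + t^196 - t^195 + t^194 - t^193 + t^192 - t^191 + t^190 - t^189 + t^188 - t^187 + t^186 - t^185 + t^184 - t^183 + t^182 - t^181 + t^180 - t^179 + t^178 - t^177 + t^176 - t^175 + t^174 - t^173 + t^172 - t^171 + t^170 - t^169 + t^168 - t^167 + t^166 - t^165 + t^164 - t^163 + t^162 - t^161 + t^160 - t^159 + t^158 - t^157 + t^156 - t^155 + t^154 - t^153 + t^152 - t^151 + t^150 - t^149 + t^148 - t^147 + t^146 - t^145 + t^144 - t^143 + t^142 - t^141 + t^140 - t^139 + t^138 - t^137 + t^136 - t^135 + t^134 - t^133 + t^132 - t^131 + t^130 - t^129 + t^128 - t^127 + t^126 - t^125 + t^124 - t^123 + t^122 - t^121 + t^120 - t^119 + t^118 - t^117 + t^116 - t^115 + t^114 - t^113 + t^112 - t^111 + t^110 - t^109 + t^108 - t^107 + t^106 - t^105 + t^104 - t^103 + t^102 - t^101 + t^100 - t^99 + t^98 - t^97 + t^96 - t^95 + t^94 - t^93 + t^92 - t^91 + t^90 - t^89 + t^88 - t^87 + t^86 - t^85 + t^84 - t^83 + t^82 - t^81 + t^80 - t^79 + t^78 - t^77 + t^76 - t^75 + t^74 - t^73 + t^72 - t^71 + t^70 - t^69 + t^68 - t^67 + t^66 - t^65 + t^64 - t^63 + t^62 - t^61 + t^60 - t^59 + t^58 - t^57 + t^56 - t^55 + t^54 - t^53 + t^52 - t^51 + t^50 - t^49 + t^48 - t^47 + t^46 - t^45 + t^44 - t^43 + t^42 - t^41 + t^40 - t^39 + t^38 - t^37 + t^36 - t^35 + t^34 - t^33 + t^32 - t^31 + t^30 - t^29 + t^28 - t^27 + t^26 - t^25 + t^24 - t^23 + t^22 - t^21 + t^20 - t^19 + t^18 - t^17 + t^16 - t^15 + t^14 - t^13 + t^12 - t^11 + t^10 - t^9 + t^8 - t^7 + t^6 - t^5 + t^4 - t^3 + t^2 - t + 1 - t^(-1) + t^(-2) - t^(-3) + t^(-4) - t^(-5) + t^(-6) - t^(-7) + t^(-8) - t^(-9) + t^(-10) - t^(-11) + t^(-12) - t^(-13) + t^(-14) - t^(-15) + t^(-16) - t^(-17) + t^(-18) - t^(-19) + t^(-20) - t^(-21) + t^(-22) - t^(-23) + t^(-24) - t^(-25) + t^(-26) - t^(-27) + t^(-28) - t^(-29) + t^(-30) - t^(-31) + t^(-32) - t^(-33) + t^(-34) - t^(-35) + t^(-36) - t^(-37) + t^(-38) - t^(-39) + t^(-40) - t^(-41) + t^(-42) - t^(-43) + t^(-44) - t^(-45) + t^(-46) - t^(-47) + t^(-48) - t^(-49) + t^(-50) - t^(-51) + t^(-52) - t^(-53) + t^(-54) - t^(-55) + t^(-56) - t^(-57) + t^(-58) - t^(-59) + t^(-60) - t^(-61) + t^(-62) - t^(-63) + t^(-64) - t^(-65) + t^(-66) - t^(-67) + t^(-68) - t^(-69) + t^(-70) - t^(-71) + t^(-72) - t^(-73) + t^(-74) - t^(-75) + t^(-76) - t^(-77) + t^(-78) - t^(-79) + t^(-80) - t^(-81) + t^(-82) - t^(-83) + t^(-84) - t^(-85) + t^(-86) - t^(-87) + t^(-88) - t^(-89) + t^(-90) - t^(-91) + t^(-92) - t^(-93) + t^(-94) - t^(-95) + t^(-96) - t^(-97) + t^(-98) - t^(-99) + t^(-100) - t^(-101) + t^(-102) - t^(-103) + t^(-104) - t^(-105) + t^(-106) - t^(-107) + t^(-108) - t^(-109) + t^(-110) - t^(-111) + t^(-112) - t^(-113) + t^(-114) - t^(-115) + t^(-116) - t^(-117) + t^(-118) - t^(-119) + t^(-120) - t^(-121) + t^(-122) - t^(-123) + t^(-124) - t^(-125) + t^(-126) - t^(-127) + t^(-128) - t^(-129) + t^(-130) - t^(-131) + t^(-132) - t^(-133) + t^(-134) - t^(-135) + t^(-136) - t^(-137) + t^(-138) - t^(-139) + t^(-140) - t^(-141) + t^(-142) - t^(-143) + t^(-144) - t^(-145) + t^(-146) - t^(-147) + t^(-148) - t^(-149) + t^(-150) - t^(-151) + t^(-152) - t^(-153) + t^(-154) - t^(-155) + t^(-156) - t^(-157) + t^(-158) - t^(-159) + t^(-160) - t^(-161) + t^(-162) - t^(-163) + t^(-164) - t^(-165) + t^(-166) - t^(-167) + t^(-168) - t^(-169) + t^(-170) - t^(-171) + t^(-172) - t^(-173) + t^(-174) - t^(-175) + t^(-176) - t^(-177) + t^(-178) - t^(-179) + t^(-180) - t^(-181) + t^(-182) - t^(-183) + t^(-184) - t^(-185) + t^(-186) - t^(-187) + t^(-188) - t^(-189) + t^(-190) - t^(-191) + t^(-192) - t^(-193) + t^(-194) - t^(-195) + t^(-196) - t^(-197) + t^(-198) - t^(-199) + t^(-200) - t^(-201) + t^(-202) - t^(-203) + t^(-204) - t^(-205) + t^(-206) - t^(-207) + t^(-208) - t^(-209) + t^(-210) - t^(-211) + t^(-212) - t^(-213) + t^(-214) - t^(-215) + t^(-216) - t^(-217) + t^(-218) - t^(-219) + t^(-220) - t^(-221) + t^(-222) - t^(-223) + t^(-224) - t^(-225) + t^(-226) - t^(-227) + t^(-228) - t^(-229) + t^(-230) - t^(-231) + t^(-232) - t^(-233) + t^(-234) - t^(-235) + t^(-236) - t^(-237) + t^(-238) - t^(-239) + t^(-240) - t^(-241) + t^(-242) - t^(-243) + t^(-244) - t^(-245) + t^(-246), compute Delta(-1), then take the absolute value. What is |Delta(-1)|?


Step 1: The polynomial has 493 terms with alternating signs, exponents from 246 down to -246.
Step 2: Substitute t = -1. The i-th term has coefficient (-1)^i and exponent (m-i),
  so its value is (-1)^i * (-1)^(m-i) = (-1)^m = 1 for every i.
Step 3: All 493 terms equal 1, so Delta(-1) = 493 * (1) = 493
Step 4: |Delta(-1)| = 493

493


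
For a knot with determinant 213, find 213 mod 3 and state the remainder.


Step 1: A knot is p-colorable if and only if p divides its determinant.
Step 2: Compute 213 mod 3.
213 = 71 * 3 + 0
Step 3: 213 mod 3 = 0
Step 4: The knot is 3-colorable: yes

0


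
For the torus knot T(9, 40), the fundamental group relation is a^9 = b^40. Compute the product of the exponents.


The relation is a^9 = b^40.
Product of exponents = 9 * 40
= 360

360


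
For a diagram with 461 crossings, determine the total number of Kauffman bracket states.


Each crossing contributes 2 choices (A-smoothing or B-smoothing).
Total states = 2^461 = 5954262829429611647380060634218533145425030026750509549825967711687797048224955787888157087447151129073766576998532529631515456541611261952

5954262829429611647380060634218533145425030026750509549825967711687797048224955787888157087447151129073766576998532529631515456541611261952


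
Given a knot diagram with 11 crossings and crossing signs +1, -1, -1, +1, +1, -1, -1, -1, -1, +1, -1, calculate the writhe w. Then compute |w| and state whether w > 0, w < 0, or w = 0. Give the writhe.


Step 1: Count positive crossings (+1).
Positive crossings: 4
Step 2: Count negative crossings (-1).
Negative crossings: 7
Step 3: Writhe = (positive) - (negative)
w = 4 - 7 = -3
Step 4: |w| = 3, and w is negative

-3


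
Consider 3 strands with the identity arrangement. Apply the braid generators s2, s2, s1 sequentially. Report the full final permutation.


Starting with identity [1, 2, 3].
Apply generators in sequence:
  After s2: [1, 3, 2]
  After s2: [1, 2, 3]
  After s1: [2, 1, 3]
Final permutation: [2, 1, 3]

[2, 1, 3]


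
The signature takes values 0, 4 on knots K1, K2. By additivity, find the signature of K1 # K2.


The signature is additive under connected sum.
signature(K1 # K2) = (0) + (4)
= 4

4


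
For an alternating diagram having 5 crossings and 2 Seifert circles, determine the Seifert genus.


For alternating knots, g = (c - s + 1)/2.
= (5 - 2 + 1)/2
= 4/2 = 2

2


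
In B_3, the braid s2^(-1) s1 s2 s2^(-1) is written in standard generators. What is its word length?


The word length counts the number of generators (including inverses).
Listing each generator: s2^(-1), s1, s2, s2^(-1)
There are 4 generators in this braid word.

4


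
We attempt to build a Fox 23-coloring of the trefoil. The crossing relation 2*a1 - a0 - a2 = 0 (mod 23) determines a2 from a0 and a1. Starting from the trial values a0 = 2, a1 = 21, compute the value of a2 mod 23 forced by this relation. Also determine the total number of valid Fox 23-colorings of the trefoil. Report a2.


Step 1: Apply the given crossing relation 2*a1 - a0 - a2 = 0 (mod 23).
  a2 = 2*a1 - a0 mod 23
  a2 = 2*21 - 2 mod 23
  a2 = 42 - 2 mod 23
  a2 = 40 mod 23 = 17
Step 2: The trefoil has determinant 3.
  Number of Fox p-colorings (p prime) is p^2 if p = 3, else p.
  Since 23 does not divide 3, only trivial (constant) colorings exist.
  (So the trial a0 = 2, a1 = 21 with a0 != a1 does NOT extend to a valid coloring of the whole trefoil: the other two crossing relations require 3*(a1 - a0) = 0 (mod 23), which fails.)
  Total colorings = 23
Step 3: a2 = 17, total Fox 23-colorings = 23

17


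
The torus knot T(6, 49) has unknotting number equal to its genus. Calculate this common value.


For a torus knot T(p,q), both the unknotting number and genus equal (p-1)(q-1)/2.
= (6-1)(49-1)/2
= 5*48/2
= 240/2 = 120

120


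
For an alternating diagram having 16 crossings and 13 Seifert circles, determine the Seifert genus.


For alternating knots, g = (c - s + 1)/2.
= (16 - 13 + 1)/2
= 4/2 = 2

2


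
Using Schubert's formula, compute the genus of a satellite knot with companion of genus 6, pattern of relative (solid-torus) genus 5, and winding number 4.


Schubert: g(satellite) = g_rel(pattern) + |winding| * g(companion),
where g_rel(pattern) is the genus of the pattern relative to the solid torus.
= 5 + 4 * 6
= 5 + 24 = 29

29


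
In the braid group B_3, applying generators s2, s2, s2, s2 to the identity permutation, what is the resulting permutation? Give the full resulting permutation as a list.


Starting with identity [1, 2, 3].
Apply generators in sequence:
  After s2: [1, 3, 2]
  After s2: [1, 2, 3]
  After s2: [1, 3, 2]
  After s2: [1, 2, 3]
Final permutation: [1, 2, 3]

[1, 2, 3]


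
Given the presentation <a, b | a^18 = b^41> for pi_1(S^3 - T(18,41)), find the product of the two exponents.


The relation is a^18 = b^41.
Product of exponents = 18 * 41
= 738

738


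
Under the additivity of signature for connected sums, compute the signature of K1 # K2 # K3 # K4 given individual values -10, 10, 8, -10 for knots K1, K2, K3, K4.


The signature is additive under connected sum.
signature(K1 # K2 # K3 # K4) = (-10) + (10) + (8) + (-10)
= -2

-2


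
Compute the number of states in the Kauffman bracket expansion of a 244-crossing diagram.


Each crossing contributes 2 choices (A-smoothing or B-smoothing).
Total states = 2^244 = 28269553036454149273332760011886696253239742350009903329945699220681916416

28269553036454149273332760011886696253239742350009903329945699220681916416


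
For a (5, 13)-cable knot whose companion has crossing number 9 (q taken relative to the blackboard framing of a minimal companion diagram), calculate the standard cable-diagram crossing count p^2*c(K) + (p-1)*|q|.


Step 1: Each of the c(K) crossings of the companion diagram becomes p*p = p^2 crossings among the p parallel strands, and each of the |q| twists s_1 s_2 ... s_(p-1) adds (p-1) crossings.
  Crossings = p^2 * c(K) + (p-1)*|q|
Step 2: = 5^2 * 9 + (5-1)*13
Step 3: = 25*9 + 4*13
Step 4: = 225 + 52 = 277

277


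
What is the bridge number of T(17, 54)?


The bridge number of T(p,q) is min(p,q).
min(17, 54) = 17

17


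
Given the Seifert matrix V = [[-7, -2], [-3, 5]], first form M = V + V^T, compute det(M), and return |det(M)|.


Step 1: Form V + V^T where V = [[-7, -2], [-3, 5]]
  V^T = [[-7, -3], [-2, 5]]
  V + V^T = [[-14, -5], [-5, 10]]
Step 2: det(V + V^T) = (-14)*10 - (-5)*(-5)
  = -140 - 25 = -165
Step 3: Knot determinant = |det(V + V^T)| = |-165| = 165

165


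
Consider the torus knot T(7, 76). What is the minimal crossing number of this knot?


For a torus knot T(p, q) with gcd(p,q)=1,
the crossing number is min(p*(q-1), q*(p-1)).
p*(q-1) = 7*75 = 525
q*(p-1) = 76*6 = 456
min(525, 456) = 456

456


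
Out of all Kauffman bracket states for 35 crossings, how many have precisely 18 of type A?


We choose which 18 of 35 crossings get A-smoothings.
C(35, 18) = 35! / (18! * 17!)
= 4537567650

4537567650


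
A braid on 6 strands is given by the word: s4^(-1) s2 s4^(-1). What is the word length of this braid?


The word length counts the number of generators (including inverses).
Listing each generator: s4^(-1), s2, s4^(-1)
There are 3 generators in this braid word.

3


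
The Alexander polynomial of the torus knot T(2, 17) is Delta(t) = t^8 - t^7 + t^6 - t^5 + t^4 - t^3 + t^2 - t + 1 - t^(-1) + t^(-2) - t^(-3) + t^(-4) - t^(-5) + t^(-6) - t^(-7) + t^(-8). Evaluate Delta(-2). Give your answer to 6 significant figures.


Substituting t = -2 into Delta(t) = t^8 - t^7 + t^6 - t^5 + t^4 - t^3 + t^2 - t + 1 - t^(-1) + t^(-2) - t^(-3) + t^(-4) - t^(-5) + t^(-6) - t^(-7) + t^(-8):
Term values: (256) + (128) + (64) + (32) + (16) + (8) + (4) + (2) + (1) + (0.5) + (0.25) + (0.125) + (0.0625) + (0.03125) + (0.015625) + (0.0078125) + (0.00390625)
Sum = 511.9960938
Rounded to 6 significant figures: 511.996

511.996


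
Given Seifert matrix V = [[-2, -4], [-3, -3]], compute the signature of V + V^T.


Step 1: V + V^T = [[-4, -7], [-7, -6]]
Step 2: trace = -10, det = -25
Step 3: Discriminant = (-10)^2 - 4*(-25) = 200
Step 4: Eigenvalues: 2.07107, -12.0711
Step 5: Signature = (# positive eigenvalues) - (# negative eigenvalues) = 0

0


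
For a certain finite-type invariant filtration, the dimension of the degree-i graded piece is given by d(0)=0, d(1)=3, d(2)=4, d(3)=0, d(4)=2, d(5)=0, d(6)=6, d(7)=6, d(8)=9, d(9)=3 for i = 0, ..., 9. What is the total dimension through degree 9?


Total dimension = d(0) + d(1) + ... + d(9)
= 0 + 3 + 4 + 0 + 2 + 0 + 6 + 6 + 9 + 3
= 33

33


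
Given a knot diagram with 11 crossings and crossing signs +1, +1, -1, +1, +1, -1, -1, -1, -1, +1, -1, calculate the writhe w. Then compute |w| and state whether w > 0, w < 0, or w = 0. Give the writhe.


Step 1: Count positive crossings (+1).
Positive crossings: 5
Step 2: Count negative crossings (-1).
Negative crossings: 6
Step 3: Writhe = (positive) - (negative)
w = 5 - 6 = -1
Step 4: |w| = 1, and w is negative

-1


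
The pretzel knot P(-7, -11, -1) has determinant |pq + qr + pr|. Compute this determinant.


Step 1: Compute pq + qr + pr.
pq = (-7)*(-11) = 77
qr = (-11)*(-1) = 11
pr = (-7)*(-1) = 7
pq + qr + pr = 77 + 11 + 7 = 95
Step 2: Take absolute value.
det(P(-7,-11,-1)) = |95| = 95

95


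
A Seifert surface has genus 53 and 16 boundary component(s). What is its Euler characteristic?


chi = 2 - 2g - b
= 2 - 2*53 - 16
= 2 - 106 - 16 = -120

-120


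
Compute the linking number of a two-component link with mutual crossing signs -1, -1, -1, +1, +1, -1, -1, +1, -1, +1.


Step 1: Count positive crossings: 4
Step 2: Count negative crossings: 6
Step 3: Sum of signs = 4 - 6 = -2
Step 4: Linking number = sum/2 = -2/2 = -1

-1


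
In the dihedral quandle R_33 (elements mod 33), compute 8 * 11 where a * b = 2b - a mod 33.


8 * 11 = 2*11 - 8 mod 33
= 22 - 8 mod 33
= 14 mod 33 = 14

14


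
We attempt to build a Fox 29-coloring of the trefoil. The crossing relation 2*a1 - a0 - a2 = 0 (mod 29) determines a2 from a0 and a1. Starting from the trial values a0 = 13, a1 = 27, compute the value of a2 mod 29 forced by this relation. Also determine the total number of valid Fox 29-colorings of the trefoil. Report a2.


Step 1: Apply the given crossing relation 2*a1 - a0 - a2 = 0 (mod 29).
  a2 = 2*a1 - a0 mod 29
  a2 = 2*27 - 13 mod 29
  a2 = 54 - 13 mod 29
  a2 = 41 mod 29 = 12
Step 2: The trefoil has determinant 3.
  Number of Fox p-colorings (p prime) is p^2 if p = 3, else p.
  Since 29 does not divide 3, only trivial (constant) colorings exist.
  (So the trial a0 = 13, a1 = 27 with a0 != a1 does NOT extend to a valid coloring of the whole trefoil: the other two crossing relations require 3*(a1 - a0) = 0 (mod 29), which fails.)
  Total colorings = 29
Step 3: a2 = 12, total Fox 29-colorings = 29

12


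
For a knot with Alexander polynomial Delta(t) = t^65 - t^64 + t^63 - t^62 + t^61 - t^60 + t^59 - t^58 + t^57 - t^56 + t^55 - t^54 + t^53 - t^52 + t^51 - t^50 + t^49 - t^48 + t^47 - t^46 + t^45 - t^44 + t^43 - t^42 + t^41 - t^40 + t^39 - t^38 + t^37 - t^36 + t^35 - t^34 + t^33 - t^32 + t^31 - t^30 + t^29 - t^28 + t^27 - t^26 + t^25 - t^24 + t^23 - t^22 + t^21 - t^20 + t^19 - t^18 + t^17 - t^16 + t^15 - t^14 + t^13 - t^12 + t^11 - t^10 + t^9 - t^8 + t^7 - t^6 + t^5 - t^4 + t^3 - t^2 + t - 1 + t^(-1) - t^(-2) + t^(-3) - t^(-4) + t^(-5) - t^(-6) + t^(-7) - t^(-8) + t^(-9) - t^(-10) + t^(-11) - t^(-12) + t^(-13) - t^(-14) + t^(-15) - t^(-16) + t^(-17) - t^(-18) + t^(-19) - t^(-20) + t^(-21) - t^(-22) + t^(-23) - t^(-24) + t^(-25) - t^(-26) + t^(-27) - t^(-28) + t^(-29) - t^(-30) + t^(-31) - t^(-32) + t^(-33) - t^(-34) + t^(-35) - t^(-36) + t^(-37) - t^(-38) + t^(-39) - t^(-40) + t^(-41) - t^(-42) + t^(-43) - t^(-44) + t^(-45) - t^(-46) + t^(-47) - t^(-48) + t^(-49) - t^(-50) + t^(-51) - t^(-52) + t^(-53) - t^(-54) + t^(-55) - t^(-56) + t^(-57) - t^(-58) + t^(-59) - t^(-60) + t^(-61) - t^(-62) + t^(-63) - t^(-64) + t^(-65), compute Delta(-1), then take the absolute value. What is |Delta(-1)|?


Step 1: The polynomial has 131 terms with alternating signs, exponents from 65 down to -65.
Step 2: Substitute t = -1. The i-th term has coefficient (-1)^i and exponent (m-i),
  so its value is (-1)^i * (-1)^(m-i) = (-1)^m = -1 for every i.
Step 3: All 131 terms equal -1, so Delta(-1) = 131 * (-1) = -131
Step 4: |Delta(-1)| = 131

131


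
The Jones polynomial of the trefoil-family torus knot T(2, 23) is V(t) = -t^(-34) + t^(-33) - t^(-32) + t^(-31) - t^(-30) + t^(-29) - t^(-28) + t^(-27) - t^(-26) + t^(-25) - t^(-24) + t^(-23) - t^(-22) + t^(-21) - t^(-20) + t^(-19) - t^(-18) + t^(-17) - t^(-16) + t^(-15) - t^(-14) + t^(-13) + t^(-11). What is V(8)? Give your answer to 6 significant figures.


Substituting t = 8 into V(t) = -t^(-34) + t^(-33) - t^(-32) + t^(-31) - t^(-30) + t^(-29) - t^(-28) + t^(-27) - t^(-26) + t^(-25) - t^(-24) + t^(-23) - t^(-22) + t^(-21) - t^(-20) + t^(-19) - t^(-18) + t^(-17) - t^(-16) + t^(-15) - t^(-14) + t^(-13) + t^(-11):
  (-)t^(-34) = -1.97215e-31
  (+)t^(-33) = 1.57772e-30
  (-)t^(-32) = -1.26218e-29
  (+)t^(-31) = 1.00974e-28
  (-)t^(-30) = -8.07794e-28
  (+)t^(-29) = 6.46235e-27
  (-)t^(-28) = -5.16988e-26
  (+)t^(-27) = 4.1359e-25
  (-)t^(-26) = -3.30872e-24
  (+)t^(-25) = 2.64698e-23
  (-)t^(-24) = -2.11758e-22
  (+)t^(-23) = 1.69407e-21
  (-)t^(-22) = -1.35525e-20
  (+)t^(-21) = 1.0842e-19
  (-)t^(-20) = -8.67362e-19
  (+)t^(-19) = 6.93889e-18
  (-)t^(-18) = -5.55112e-17
  (+)t^(-17) = 4.44089e-16
  (-)t^(-16) = -3.55271e-15
  (+)t^(-15) = 2.84217e-14
  (-)t^(-14) = -2.27374e-13
  (+)t^(-13) = 1.81899e-12
  (+)t^(-11) = 1.16415e-10
Sum = (-1.97215e-31) + (1.57772e-30) + (-1.26218e-29) + (1.00974e-28) + (-8.07794e-28) + (6.46235e-27) + (-5.16988e-26) + (4.1359e-25) + (-3.30872e-24) + (2.64698e-23) + (-2.11758e-22) + (1.69407e-21) + (-1.35525e-20) + (1.0842e-19) + (-8.67362e-19) + (6.93889e-18) + (-5.55112e-17) + (4.44089e-16) + (-3.55271e-15) + (2.84217e-14) + (-2.27374e-13) + (1.81899e-12) + (1.16415e-10)
= 1.180322013e-10
Rounded to 6 significant figures: 1.18032e-10

1.18032e-10


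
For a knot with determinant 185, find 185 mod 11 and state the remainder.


Step 1: A knot is p-colorable if and only if p divides its determinant.
Step 2: Compute 185 mod 11.
185 = 16 * 11 + 9
Step 3: 185 mod 11 = 9
Step 4: The knot is 11-colorable: no

9


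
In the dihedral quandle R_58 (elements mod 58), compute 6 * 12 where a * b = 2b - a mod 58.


6 * 12 = 2*12 - 6 mod 58
= 24 - 6 mod 58
= 18 mod 58 = 18

18


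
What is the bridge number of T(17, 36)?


The bridge number of T(p,q) is min(p,q).
min(17, 36) = 17

17


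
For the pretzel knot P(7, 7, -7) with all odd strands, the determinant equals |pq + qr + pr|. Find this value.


Step 1: Compute pq + qr + pr.
pq = 7*7 = 49
qr = 7*(-7) = -49
pr = 7*(-7) = -49
pq + qr + pr = 49 + (-49) + (-49) = -49
Step 2: Take absolute value.
det(P(7,7,-7)) = |-49| = 49

49


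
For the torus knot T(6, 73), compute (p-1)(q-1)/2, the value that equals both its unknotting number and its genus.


For a torus knot T(p,q), both the unknotting number and genus equal (p-1)(q-1)/2.
= (6-1)(73-1)/2
= 5*72/2
= 360/2 = 180

180


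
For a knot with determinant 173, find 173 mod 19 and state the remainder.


Step 1: A knot is p-colorable if and only if p divides its determinant.
Step 2: Compute 173 mod 19.
173 = 9 * 19 + 2
Step 3: 173 mod 19 = 2
Step 4: The knot is 19-colorable: no

2


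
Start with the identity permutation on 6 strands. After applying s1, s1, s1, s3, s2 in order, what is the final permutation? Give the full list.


Starting with identity [1, 2, 3, 4, 5, 6].
Apply generators in sequence:
  After s1: [2, 1, 3, 4, 5, 6]
  After s1: [1, 2, 3, 4, 5, 6]
  After s1: [2, 1, 3, 4, 5, 6]
  After s3: [2, 1, 4, 3, 5, 6]
  After s2: [2, 4, 1, 3, 5, 6]
Final permutation: [2, 4, 1, 3, 5, 6]

[2, 4, 1, 3, 5, 6]


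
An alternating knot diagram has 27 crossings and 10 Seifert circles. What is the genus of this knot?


For alternating knots, g = (c - s + 1)/2.
= (27 - 10 + 1)/2
= 18/2 = 9

9


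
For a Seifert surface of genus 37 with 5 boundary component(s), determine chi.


chi = 2 - 2g - b
= 2 - 2*37 - 5
= 2 - 74 - 5 = -77

-77


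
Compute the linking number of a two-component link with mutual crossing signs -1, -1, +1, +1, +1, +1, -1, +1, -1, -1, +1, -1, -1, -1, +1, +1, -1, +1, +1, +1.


Step 1: Count positive crossings: 11
Step 2: Count negative crossings: 9
Step 3: Sum of signs = 11 - 9 = 2
Step 4: Linking number = sum/2 = 2/2 = 1

1


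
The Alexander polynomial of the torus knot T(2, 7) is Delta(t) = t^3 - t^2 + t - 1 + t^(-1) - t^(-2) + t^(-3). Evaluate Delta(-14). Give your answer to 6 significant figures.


Substituting t = -14 into Delta(t) = t^3 - t^2 + t - 1 + t^(-1) - t^(-2) + t^(-3):
Term values: (-2744) + (-196) + (-14) + (-1) + (-0.0714286) + (-0.00510204) + (-0.000364431)
Sum = -2955.076895
Rounded to 6 significant figures: -2955.08

-2955.08


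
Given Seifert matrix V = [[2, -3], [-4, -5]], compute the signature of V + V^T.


Step 1: V + V^T = [[4, -7], [-7, -10]]
Step 2: trace = -6, det = -89
Step 3: Discriminant = (-6)^2 - 4*(-89) = 392
Step 4: Eigenvalues: 6.89949, -12.8995
Step 5: Signature = (# positive eigenvalues) - (# negative eigenvalues) = 0

0


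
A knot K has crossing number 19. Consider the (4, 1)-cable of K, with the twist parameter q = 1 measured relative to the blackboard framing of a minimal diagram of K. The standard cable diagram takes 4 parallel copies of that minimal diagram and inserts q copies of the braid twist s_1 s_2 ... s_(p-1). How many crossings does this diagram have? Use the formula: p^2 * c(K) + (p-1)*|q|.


Step 1: Each of the c(K) crossings of the companion diagram becomes p*p = p^2 crossings among the p parallel strands, and each of the |q| twists s_1 s_2 ... s_(p-1) adds (p-1) crossings.
  Crossings = p^2 * c(K) + (p-1)*|q|
Step 2: = 4^2 * 19 + (4-1)*1
Step 3: = 16*19 + 3*1
Step 4: = 304 + 3 = 307

307


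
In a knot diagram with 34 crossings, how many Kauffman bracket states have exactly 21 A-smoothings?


We choose which 21 of 34 crossings get A-smoothings.
C(34, 21) = 34! / (21! * 13!)
= 927983760

927983760


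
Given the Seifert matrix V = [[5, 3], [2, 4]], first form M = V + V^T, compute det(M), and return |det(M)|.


Step 1: Form V + V^T where V = [[5, 3], [2, 4]]
  V^T = [[5, 2], [3, 4]]
  V + V^T = [[10, 5], [5, 8]]
Step 2: det(V + V^T) = 10*8 - 5*5
  = 80 - 25 = 55
Step 3: Knot determinant = |det(V + V^T)| = |55| = 55

55


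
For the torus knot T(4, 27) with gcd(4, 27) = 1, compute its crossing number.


For a torus knot T(p, q) with gcd(p,q)=1,
the crossing number is min(p*(q-1), q*(p-1)).
p*(q-1) = 4*26 = 104
q*(p-1) = 27*3 = 81
min(104, 81) = 81

81


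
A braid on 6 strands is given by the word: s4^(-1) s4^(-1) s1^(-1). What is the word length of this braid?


The word length counts the number of generators (including inverses).
Listing each generator: s4^(-1), s4^(-1), s1^(-1)
There are 3 generators in this braid word.

3


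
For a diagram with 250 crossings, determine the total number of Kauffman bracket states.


Each crossing contributes 2 choices (A-smoothing or B-smoothing).
Total states = 2^250 = 1809251394333065553493296640760748560207343510400633813116524750123642650624

1809251394333065553493296640760748560207343510400633813116524750123642650624


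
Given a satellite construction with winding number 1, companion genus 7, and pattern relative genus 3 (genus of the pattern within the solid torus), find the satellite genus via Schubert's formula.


Schubert: g(satellite) = g_rel(pattern) + |winding| * g(companion),
where g_rel(pattern) is the genus of the pattern relative to the solid torus.
= 3 + 1 * 7
= 3 + 7 = 10

10


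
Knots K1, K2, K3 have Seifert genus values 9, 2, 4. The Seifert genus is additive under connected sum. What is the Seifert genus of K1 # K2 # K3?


The Seifert genus is additive under connected sum.
Seifert genus(K1 # K2 # K3) = (9) + (2) + (4)
= 15

15


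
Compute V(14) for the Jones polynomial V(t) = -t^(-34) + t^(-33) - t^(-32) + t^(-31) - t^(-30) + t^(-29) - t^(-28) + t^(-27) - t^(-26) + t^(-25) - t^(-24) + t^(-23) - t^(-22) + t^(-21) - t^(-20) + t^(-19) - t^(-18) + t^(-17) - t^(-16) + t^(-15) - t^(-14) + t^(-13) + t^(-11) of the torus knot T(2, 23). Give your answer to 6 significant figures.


Substituting t = 14 into V(t) = -t^(-34) + t^(-33) - t^(-32) + t^(-31) - t^(-30) + t^(-29) - t^(-28) + t^(-27) - t^(-26) + t^(-25) - t^(-24) + t^(-23) - t^(-22) + t^(-21) - t^(-20) + t^(-19) - t^(-18) + t^(-17) - t^(-16) + t^(-15) - t^(-14) + t^(-13) + t^(-11):
  (-)t^(-34) = -1.07559e-39
  (+)t^(-33) = 1.50583e-38
  (-)t^(-32) = -2.10816e-37
  (+)t^(-31) = 2.95142e-36
  (-)t^(-30) = -4.13199e-35
  (+)t^(-29) = 5.78478e-34
  (-)t^(-28) = -8.09869e-33
  (+)t^(-27) = 1.13382e-31
  (-)t^(-26) = -1.58734e-30
  (+)t^(-25) = 2.22228e-29
  (-)t^(-24) = -3.11119e-28
  (+)t^(-23) = 4.35567e-27
  (-)t^(-22) = -6.09794e-26
  (+)t^(-21) = 8.53712e-25
  (-)t^(-20) = -1.1952e-23
  (+)t^(-19) = 1.67327e-22
  (-)t^(-18) = -2.34258e-21
  (+)t^(-17) = 3.27962e-20
  (-)t^(-16) = -4.59147e-19
  (+)t^(-15) = 6.42805e-18
  (-)t^(-14) = -8.99927e-17
  (+)t^(-13) = 1.2599e-15
  (+)t^(-11) = 2.4694e-13
Sum = (-1.07559e-39) + (1.50583e-38) + (-2.10816e-37) + (2.95142e-36) + (-4.13199e-35) + (5.78478e-34) + (-8.09869e-33) + (1.13382e-31) + (-1.58734e-30) + (2.22228e-29) + (-3.11119e-28) + (4.35567e-27) + (-6.09794e-26) + (8.53712e-25) + (-1.1952e-23) + (1.67327e-22) + (-2.34258e-21) + (3.27962e-20) + (-4.59147e-19) + (6.42805e-18) + (-8.99927e-17) + (1.2599e-15) + (2.4694e-13)
= 2.481159983e-13
Rounded to 6 significant figures: 2.48116e-13

2.48116e-13


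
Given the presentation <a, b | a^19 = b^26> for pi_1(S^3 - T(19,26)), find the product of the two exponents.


The relation is a^19 = b^26.
Product of exponents = 19 * 26
= 494

494


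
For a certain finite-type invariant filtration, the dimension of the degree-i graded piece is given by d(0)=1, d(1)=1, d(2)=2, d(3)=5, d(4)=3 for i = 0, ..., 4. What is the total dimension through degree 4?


Total dimension = d(0) + d(1) + ... + d(4)
= 1 + 1 + 2 + 5 + 3
= 12

12


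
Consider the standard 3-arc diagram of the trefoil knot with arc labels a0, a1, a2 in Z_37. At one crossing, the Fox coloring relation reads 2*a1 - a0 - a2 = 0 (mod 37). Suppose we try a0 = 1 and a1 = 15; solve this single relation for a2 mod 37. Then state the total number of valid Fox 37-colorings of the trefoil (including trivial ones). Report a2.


Step 1: Apply the given crossing relation 2*a1 - a0 - a2 = 0 (mod 37).
  a2 = 2*a1 - a0 mod 37
  a2 = 2*15 - 1 mod 37
  a2 = 30 - 1 mod 37
  a2 = 29 mod 37 = 29
Step 2: The trefoil has determinant 3.
  Number of Fox p-colorings (p prime) is p^2 if p = 3, else p.
  Since 37 does not divide 3, only trivial (constant) colorings exist.
  (So the trial a0 = 1, a1 = 15 with a0 != a1 does NOT extend to a valid coloring of the whole trefoil: the other two crossing relations require 3*(a1 - a0) = 0 (mod 37), which fails.)
  Total colorings = 37
Step 3: a2 = 29, total Fox 37-colorings = 37

29


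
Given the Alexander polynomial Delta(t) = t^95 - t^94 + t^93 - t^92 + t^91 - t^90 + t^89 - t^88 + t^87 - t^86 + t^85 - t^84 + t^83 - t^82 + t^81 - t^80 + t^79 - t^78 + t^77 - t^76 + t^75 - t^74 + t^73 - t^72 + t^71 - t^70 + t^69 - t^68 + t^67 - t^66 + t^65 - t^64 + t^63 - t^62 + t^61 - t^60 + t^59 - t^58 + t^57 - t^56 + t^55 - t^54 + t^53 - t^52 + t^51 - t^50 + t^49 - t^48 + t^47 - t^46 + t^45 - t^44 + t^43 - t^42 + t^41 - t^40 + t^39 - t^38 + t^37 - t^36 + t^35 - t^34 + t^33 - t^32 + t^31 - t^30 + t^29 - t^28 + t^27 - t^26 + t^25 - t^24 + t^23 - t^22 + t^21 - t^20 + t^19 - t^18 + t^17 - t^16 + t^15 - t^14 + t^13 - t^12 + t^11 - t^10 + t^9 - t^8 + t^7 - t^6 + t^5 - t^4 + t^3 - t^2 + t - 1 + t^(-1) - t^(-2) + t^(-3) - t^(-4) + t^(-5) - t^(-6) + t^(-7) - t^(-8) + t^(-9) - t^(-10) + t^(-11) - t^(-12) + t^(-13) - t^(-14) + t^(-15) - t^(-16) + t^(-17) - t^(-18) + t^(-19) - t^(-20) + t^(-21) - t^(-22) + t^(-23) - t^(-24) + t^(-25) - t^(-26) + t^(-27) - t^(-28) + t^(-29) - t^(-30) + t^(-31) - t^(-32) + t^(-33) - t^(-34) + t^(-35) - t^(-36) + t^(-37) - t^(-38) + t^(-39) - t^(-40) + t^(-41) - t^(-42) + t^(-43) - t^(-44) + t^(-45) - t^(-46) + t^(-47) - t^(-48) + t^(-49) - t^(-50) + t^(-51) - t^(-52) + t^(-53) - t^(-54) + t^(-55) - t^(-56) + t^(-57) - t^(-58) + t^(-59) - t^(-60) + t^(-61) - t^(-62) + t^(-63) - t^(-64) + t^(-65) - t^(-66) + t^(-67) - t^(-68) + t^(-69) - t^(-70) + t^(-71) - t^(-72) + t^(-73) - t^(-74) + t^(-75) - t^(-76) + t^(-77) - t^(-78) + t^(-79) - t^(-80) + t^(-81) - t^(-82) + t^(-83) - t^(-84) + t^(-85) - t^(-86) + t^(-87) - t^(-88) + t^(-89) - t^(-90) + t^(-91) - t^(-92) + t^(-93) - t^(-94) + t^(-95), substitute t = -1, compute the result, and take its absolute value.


Step 1: The polynomial has 191 terms with alternating signs, exponents from 95 down to -95.
Step 2: Substitute t = -1. The i-th term has coefficient (-1)^i and exponent (m-i),
  so its value is (-1)^i * (-1)^(m-i) = (-1)^m = -1 for every i.
Step 3: All 191 terms equal -1, so Delta(-1) = 191 * (-1) = -191
Step 4: |Delta(-1)| = 191

191


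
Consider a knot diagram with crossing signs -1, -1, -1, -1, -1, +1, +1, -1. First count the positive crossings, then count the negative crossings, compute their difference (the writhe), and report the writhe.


Step 1: Count positive crossings (+1).
Positive crossings: 2
Step 2: Count negative crossings (-1).
Negative crossings: 6
Step 3: Writhe = (positive) - (negative)
w = 2 - 6 = -4
Step 4: |w| = 4, and w is negative

-4


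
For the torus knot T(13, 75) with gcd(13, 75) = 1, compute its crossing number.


For a torus knot T(p, q) with gcd(p,q)=1,
the crossing number is min(p*(q-1), q*(p-1)).
p*(q-1) = 13*74 = 962
q*(p-1) = 75*12 = 900
min(962, 900) = 900

900


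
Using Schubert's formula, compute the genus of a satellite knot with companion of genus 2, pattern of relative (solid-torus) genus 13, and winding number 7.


Schubert: g(satellite) = g_rel(pattern) + |winding| * g(companion),
where g_rel(pattern) is the genus of the pattern relative to the solid torus.
= 13 + 7 * 2
= 13 + 14 = 27

27


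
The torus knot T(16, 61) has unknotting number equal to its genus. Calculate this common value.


For a torus knot T(p,q), both the unknotting number and genus equal (p-1)(q-1)/2.
= (16-1)(61-1)/2
= 15*60/2
= 900/2 = 450

450


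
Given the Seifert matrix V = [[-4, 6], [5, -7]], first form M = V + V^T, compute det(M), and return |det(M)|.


Step 1: Form V + V^T where V = [[-4, 6], [5, -7]]
  V^T = [[-4, 5], [6, -7]]
  V + V^T = [[-8, 11], [11, -14]]
Step 2: det(V + V^T) = (-8)*(-14) - 11*11
  = 112 - 121 = -9
Step 3: Knot determinant = |det(V + V^T)| = |-9| = 9

9


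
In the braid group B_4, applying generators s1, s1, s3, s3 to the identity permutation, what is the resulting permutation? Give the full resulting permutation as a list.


Starting with identity [1, 2, 3, 4].
Apply generators in sequence:
  After s1: [2, 1, 3, 4]
  After s1: [1, 2, 3, 4]
  After s3: [1, 2, 4, 3]
  After s3: [1, 2, 3, 4]
Final permutation: [1, 2, 3, 4]

[1, 2, 3, 4]


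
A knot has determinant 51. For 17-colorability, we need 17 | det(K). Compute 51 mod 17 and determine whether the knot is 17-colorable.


Step 1: A knot is p-colorable if and only if p divides its determinant.
Step 2: Compute 51 mod 17.
51 = 3 * 17 + 0
Step 3: 51 mod 17 = 0
Step 4: The knot is 17-colorable: yes

0


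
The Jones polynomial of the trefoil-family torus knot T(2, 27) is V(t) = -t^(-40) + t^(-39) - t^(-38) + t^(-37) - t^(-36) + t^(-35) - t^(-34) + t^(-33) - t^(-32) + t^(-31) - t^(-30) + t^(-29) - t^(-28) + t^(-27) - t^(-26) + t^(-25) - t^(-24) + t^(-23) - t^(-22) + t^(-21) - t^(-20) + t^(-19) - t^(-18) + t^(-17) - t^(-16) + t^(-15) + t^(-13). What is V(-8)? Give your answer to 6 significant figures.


Substituting t = -8 into V(t) = -t^(-40) + t^(-39) - t^(-38) + t^(-37) - t^(-36) + t^(-35) - t^(-34) + t^(-33) - t^(-32) + t^(-31) - t^(-30) + t^(-29) - t^(-28) + t^(-27) - t^(-26) + t^(-25) - t^(-24) + t^(-23) - t^(-22) + t^(-21) - t^(-20) + t^(-19) - t^(-18) + t^(-17) - t^(-16) + t^(-15) + t^(-13):
  (-)t^(-40) = -7.52316e-37
  (+)t^(-39) = -6.01853e-36
  (-)t^(-38) = -4.81482e-35
  (+)t^(-37) = -3.85186e-34
  (-)t^(-36) = -3.08149e-33
  (+)t^(-35) = -2.46519e-32
  (-)t^(-34) = -1.97215e-31
  (+)t^(-33) = -1.57772e-30
  (-)t^(-32) = -1.26218e-29
  (+)t^(-31) = -1.00974e-28
  (-)t^(-30) = -8.07794e-28
  (+)t^(-29) = -6.46235e-27
  (-)t^(-28) = -5.16988e-26
  (+)t^(-27) = -4.1359e-25
  (-)t^(-26) = -3.30872e-24
  (+)t^(-25) = -2.64698e-23
  (-)t^(-24) = -2.11758e-22
  (+)t^(-23) = -1.69407e-21
  (-)t^(-22) = -1.35525e-20
  (+)t^(-21) = -1.0842e-19
  (-)t^(-20) = -8.67362e-19
  (+)t^(-19) = -6.93889e-18
  (-)t^(-18) = -5.55112e-17
  (+)t^(-17) = -4.44089e-16
  (-)t^(-16) = -3.55271e-15
  (+)t^(-15) = -2.84217e-14
  (+)t^(-13) = -1.81899e-12
Sum = (-7.52316e-37) + (-6.01853e-36) + (-4.81482e-35) + (-3.85186e-34) + (-3.08149e-33) + (-2.46519e-32) + (-1.97215e-31) + (-1.57772e-30) + (-1.26218e-29) + (-1.00974e-28) + (-8.07794e-28) + (-6.46235e-27) + (-5.16988e-26) + (-4.1359e-25) + (-3.30872e-24) + (-2.64698e-23) + (-2.11758e-22) + (-1.69407e-21) + (-1.35525e-20) + (-1.0842e-19) + (-8.67362e-19) + (-6.93889e-18) + (-5.55112e-17) + (-4.44089e-16) + (-3.55271e-15) + (-2.84217e-14) + (-1.81899e-12)
= -1.851471357e-12
Rounded to 6 significant figures: -1.85147e-12

-1.85147e-12
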